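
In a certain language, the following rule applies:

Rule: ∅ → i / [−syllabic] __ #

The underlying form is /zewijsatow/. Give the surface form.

the form ends in the consonant /w/, so [i] is inserted word-finally.
Surface form: [zewijsatowi].

zewijsatowi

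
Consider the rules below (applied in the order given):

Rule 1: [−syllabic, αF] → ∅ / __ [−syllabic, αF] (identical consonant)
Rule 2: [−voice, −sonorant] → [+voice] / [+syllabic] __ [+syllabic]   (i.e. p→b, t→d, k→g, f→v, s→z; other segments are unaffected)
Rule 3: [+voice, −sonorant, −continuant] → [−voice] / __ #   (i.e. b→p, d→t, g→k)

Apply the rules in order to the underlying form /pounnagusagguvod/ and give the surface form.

Rule 1 (degemination): /nn/ is a geminate; the first /n/ deletes. /gg/ is a geminate; the first /g/ deletes. /pounnagusagguvod/ → pounagusaguvod.
Rule 2 (intervocalic voicing): /s/ is a voiceless obstruent between vowels /u/ and /a/, so it voices to [z]. /pounagusaguvod/ → pounaguzaguvod.
Rule 3 (final devoicing): /d/ is a voiced stop in word-final position, so it devoices to [t]. /pounaguzaguvod/ → pounaguzaguvot.

pounaguzaguvot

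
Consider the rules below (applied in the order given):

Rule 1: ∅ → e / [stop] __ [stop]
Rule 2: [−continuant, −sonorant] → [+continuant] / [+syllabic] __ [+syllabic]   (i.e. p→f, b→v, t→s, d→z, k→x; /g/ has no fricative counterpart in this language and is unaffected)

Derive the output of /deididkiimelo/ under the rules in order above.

deizizexiimelo

Rule 1 (stop-cluster e-epenthesis): /d/ and /k/ form a stop–stop cluster, so [e] is inserted between them. /deididkiimelo/ → deididekiimelo.
Rule 2 (intervocalic spirantization): /d/ is a stop between vowels /i/ and /i/, so it spirantizes to the fricative [z]. /d/ is a stop between vowels /i/ and /e/, so it spirantizes to the fricative [z]. /k/ is a stop between vowels /e/ and /i/, so it spirantizes to the fricative [x]. /deididekiimelo/ → deizizexiimelo.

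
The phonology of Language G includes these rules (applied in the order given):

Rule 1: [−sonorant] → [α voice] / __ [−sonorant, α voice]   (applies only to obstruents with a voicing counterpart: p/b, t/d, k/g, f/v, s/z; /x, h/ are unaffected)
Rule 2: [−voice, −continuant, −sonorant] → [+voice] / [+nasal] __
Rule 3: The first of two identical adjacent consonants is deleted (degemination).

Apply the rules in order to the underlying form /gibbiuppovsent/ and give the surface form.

gibiupofsend

Rule 1 (regressive voicing assimilation): /v/ precedes the voiceless obstruent /s/, so it devoices to [f] by assimilation. /gibbiuppovsent/ → gibbiuppofsent.
Rule 2 (post-nasal voicing): /t/ is a voiceless stop immediately after the nasal /n/, so it voices to [d]. /gibbiuppofsent/ → gibbiuppofsend.
Rule 3 (degemination): /bb/ is a geminate; the first /b/ deletes. /pp/ is a geminate; the first /p/ deletes. /gibbiuppofsend/ → gibiupofsend.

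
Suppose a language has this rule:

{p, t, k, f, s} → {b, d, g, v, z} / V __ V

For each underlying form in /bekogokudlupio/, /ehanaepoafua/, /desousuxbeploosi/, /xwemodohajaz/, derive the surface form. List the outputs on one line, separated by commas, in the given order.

begogogudlubio, ehanaeboavua, dezouzuxbeploozi, xwemodohajaz

/bekogokudlupio/: /k/ is a voiceless obstruent between vowels /e/ and /o/, so it voices to [g]. /k/ is a voiceless obstruent between vowels /o/ and /u/, so it voices to [g]. /p/ is a voiceless obstruent between vowels /u/ and /i/, so it voices to [b]. → [begogogudlubio].
/ehanaepoafua/: /p/ is a voiceless obstruent between vowels /e/ and /o/, so it voices to [b]. /f/ is a voiceless obstruent between vowels /a/ and /u/, so it voices to [v]. → [ehanaeboavua].
/desousuxbeploosi/: /s/ is a voiceless obstruent between vowels /e/ and /o/, so it voices to [z]. /s/ is a voiceless obstruent between vowels /u/ and /u/, so it voices to [z]. /s/ is a voiceless obstruent between vowels /o/ and /i/, so it voices to [z]. → [dezouzuxbeploozi].
/xwemodohajaz/: the rule's environment is not met; surfaces unchanged as [xwemodohajaz].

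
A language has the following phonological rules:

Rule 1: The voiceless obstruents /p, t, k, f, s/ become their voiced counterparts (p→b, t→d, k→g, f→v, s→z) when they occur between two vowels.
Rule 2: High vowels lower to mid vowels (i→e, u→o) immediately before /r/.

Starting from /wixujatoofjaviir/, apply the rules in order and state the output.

wixujadoofjavier

Rule 1 (intervocalic voicing): /t/ is a voiceless obstruent between vowels /a/ and /o/, so it voices to [d]. /wixujatoofjaviir/ → wixujadoofjaviir.
Rule 2 (pre-rhotic lowering): /i/ is a high vowel immediately before /r/, so it lowers to [e]. /wixujadoofjaviir/ → wixujadoofjavier.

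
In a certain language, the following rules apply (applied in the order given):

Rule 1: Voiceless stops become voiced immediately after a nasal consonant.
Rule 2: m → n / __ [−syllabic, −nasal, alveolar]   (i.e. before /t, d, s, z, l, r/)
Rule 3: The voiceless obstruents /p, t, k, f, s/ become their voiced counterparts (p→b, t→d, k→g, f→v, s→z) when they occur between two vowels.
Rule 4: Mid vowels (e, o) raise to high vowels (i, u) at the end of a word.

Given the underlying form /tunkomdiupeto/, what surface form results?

Rule 1 (post-nasal voicing): /k/ is a voiceless stop immediately after the nasal /n/, so it voices to [g]. /tunkomdiupeto/ → tungomdiupeto.
Rule 2 (nasal place assimilation): /m/ precedes the alveolar consonant /d/, so it assimilates in place to [n]. /tungomdiupeto/ → tungondiupeto.
Rule 3 (intervocalic voicing): /p/ is a voiceless obstruent between vowels /u/ and /e/, so it voices to [b]. /t/ is a voiceless obstruent between vowels /e/ and /o/, so it voices to [d]. /tungondiupeto/ → tungondiubedo.
Rule 4 (final vowel raising): /o/ is a mid vowel in word-final position, so it raises to [u]. /tungondiubedo/ → tungondiubedu.

tungondiubedu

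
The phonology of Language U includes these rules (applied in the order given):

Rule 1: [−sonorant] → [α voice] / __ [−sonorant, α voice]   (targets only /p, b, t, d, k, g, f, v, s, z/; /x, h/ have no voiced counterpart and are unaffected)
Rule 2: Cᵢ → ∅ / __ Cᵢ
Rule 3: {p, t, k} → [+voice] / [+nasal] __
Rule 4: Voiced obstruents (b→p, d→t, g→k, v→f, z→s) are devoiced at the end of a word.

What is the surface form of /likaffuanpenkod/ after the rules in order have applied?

likafuanbengot

Rule 1 (regressive voicing assimilation): no segment meets the environment; /likaffuanpenkod/ is unchanged.
Rule 2 (degemination): /ff/ is a geminate; the first /f/ deletes. /likaffuanpenkod/ → likafuanpenkod.
Rule 3 (post-nasal voicing): /p/ is a voiceless stop immediately after the nasal /n/, so it voices to [b]. /k/ is a voiceless stop immediately after the nasal /n/, so it voices to [g]. /likafuanpenkod/ → likafuanbengod.
Rule 4 (final devoicing): /d/ is a voiced obstruent in word-final position, so it devoices to [t]. /likafuanbengod/ → likafuanbengot.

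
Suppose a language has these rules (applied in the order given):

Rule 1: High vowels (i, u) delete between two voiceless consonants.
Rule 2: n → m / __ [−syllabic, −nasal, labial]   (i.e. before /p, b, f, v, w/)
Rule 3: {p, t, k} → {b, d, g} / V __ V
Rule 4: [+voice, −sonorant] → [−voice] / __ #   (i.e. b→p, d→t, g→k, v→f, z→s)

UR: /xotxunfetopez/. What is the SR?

Rule 1 (high vowel syncope): no segment meets the environment; /xotxunfetopez/ is unchanged.
Rule 2 (nasal place assimilation): /n/ precedes the labial consonant /f/, so it assimilates in place to [m]. /xotxunfetopez/ → xotxumfetopez.
Rule 3 (intervocalic voicing): /t/ is a voiceless stop between vowels /e/ and /o/, so it voices to [d]. /p/ is a voiceless stop between vowels /o/ and /e/, so it voices to [b]. /xotxumfetopez/ → xotxumfedobez.
Rule 4 (final devoicing): /z/ is a voiced obstruent in word-final position, so it devoices to [s]. /xotxumfedobez/ → xotxumfedobes.

xotxumfedobes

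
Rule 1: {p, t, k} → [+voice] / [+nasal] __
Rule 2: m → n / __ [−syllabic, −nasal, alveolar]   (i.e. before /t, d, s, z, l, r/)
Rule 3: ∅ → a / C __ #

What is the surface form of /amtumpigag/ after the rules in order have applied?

Rule 1 (post-nasal voicing): /t/ is a voiceless stop immediately after the nasal /m/, so it voices to [d]. /p/ is a voiceless stop immediately after the nasal /m/, so it voices to [b]. /amtumpigag/ → amdumbigag.
Rule 2 (nasal place assimilation): /m/ precedes the alveolar consonant /d/, so it assimilates in place to [n]. /amdumbigag/ → andumbigag.
Rule 3 (final a-epenthesis): the form ends in the consonant /g/, so [a] is inserted word-finally. /andumbigag/ → andumbigaga.

andumbigaga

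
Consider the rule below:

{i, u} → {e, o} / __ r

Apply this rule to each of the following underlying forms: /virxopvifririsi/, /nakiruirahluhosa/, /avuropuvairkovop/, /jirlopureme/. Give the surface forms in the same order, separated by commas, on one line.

/virxopvifririsi/: /i/ is a high vowel immediately before /r/, so it lowers to [e]. /i/ is a high vowel immediately before /r/, so it lowers to [e]. → [verxopvifrerisi].
/nakiruirahluhosa/: /i/ is a high vowel immediately before /r/, so it lowers to [e]. /i/ is a high vowel immediately before /r/, so it lowers to [e]. → [nakeruerahluhosa].
/avuropuvairkovop/: /u/ is a high vowel immediately before /r/, so it lowers to [o]. /i/ is a high vowel immediately before /r/, so it lowers to [e]. → [avoropuvaerkovop].
/jirlopureme/: /i/ is a high vowel immediately before /r/, so it lowers to [e]. /u/ is a high vowel immediately before /r/, so it lowers to [o]. → [jerloporeme].

verxopvifrerisi, nakeruerahluhosa, avoropuvaerkovop, jerloporeme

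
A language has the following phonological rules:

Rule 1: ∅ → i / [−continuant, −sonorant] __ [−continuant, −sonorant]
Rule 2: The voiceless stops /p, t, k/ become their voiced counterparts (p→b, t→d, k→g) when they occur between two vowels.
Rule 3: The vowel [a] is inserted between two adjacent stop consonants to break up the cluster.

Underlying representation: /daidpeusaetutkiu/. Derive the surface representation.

daidibeusaedudigiu

Rule 1 (stop-cluster i-epenthesis): /d/ and /p/ form a stop–stop cluster, so [i] is inserted between them. /t/ and /k/ form a stop–stop cluster, so [i] is inserted between them. /daidpeusaetutkiu/ → daidipeusaetutikiu.
Rule 2 (intervocalic voicing): /p/ is a voiceless stop between vowels /i/ and /e/, so it voices to [b]. /t/ is a voiceless stop between vowels /e/ and /u/, so it voices to [d]. /t/ is a voiceless stop between vowels /u/ and /i/, so it voices to [d]. /k/ is a voiceless stop between vowels /i/ and /i/, so it voices to [g]. /daidipeusaetutikiu/ → daidibeusaedudigiu.
Rule 3 (stop-cluster a-epenthesis): no segment meets the environment; /daidibeusaedudigiu/ is unchanged.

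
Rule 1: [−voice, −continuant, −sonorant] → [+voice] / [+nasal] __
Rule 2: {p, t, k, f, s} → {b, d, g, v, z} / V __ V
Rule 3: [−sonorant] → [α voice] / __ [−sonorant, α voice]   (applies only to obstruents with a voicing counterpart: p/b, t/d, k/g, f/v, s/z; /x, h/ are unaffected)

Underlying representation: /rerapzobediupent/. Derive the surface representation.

rerabzobediubend

Rule 1 (post-nasal voicing): /t/ is a voiceless stop immediately after the nasal /n/, so it voices to [d]. /rerapzobediupent/ → rerapzobediupend.
Rule 2 (intervocalic voicing): /p/ is a voiceless obstruent between vowels /u/ and /e/, so it voices to [b]. /rerapzobediupend/ → rerapzobediubend.
Rule 3 (regressive voicing assimilation): /p/ precedes the voiced obstruent /z/, so it voices to [b] by assimilation. /rerapzobediubend/ → rerabzobediubend.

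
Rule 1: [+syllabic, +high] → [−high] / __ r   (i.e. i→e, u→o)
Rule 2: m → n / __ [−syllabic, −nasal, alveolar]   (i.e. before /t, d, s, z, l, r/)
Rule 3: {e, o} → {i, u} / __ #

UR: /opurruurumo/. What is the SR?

oporruorumu

Rule 1 (pre-rhotic lowering): /u/ is a high vowel immediately before /r/, so it lowers to [o]. /u/ is a high vowel immediately before /r/, so it lowers to [o]. /opurruurumo/ → oporruorumo.
Rule 2 (nasal place assimilation): no segment meets the environment; /oporruorumo/ is unchanged.
Rule 3 (final vowel raising): /o/ is a mid vowel in word-final position, so it raises to [u]. /oporruorumo/ → oporruorumu.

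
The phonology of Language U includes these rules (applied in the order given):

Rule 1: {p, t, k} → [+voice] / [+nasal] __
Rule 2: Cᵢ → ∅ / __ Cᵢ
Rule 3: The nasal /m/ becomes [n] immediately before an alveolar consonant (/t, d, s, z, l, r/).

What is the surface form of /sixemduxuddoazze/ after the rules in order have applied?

sixenduxudoaze

Rule 1 (post-nasal voicing): no segment meets the environment; /sixemduxuddoazze/ is unchanged.
Rule 2 (degemination): /dd/ is a geminate; the first /d/ deletes. /zz/ is a geminate; the first /z/ deletes. /sixemduxuddoazze/ → sixemduxudoaze.
Rule 3 (nasal place assimilation): /m/ precedes the alveolar consonant /d/, so it assimilates in place to [n]. /sixemduxudoaze/ → sixenduxudoaze.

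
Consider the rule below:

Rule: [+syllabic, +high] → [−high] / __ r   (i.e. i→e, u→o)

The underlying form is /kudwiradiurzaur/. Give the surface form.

kudweradiorzaor

/i/ is a high vowel immediately before /r/, so it lowers to [e].
/u/ is a high vowel immediately before /r/, so it lowers to [o].
/u/ is a high vowel immediately before /r/, so it lowers to [o].
Surface form: [kudweradiorzaor].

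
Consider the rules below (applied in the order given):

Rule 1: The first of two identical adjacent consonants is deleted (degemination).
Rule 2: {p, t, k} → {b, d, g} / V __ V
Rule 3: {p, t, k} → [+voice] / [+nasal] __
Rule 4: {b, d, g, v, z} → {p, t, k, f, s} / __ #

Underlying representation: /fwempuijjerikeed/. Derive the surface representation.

Rule 1 (degemination): /jj/ is a geminate; the first /j/ deletes. /fwempuijjerikeed/ → fwempuijerikeed.
Rule 2 (intervocalic voicing): /k/ is a voiceless stop between vowels /i/ and /e/, so it voices to [g]. /fwempuijerikeed/ → fwempuijerigeed.
Rule 3 (post-nasal voicing): /p/ is a voiceless stop immediately after the nasal /m/, so it voices to [b]. /fwempuijerigeed/ → fwembuijerigeed.
Rule 4 (final devoicing): /d/ is a voiced obstruent in word-final position, so it devoices to [t]. /fwembuijerigeed/ → fwembuijerigeet.

fwembuijerigeet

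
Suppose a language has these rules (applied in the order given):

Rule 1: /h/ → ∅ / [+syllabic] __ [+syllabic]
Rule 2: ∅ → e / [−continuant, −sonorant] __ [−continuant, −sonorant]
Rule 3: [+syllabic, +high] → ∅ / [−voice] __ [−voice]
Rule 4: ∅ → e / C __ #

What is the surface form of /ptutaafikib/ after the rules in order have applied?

Rule 1 (intervocalic h-deletion): no segment meets the environment; /ptutaafikib/ is unchanged.
Rule 2 (stop-cluster e-epenthesis): /p/ and /t/ form a stop–stop cluster, so [e] is inserted between them. /ptutaafikib/ → petutaafikib.
Rule 3 (high vowel syncope): /u/ is a high vowel flanked by voiceless consonants /t/ and /t/, so it deletes. /i/ is a high vowel flanked by voiceless consonants /f/ and /k/, so it deletes. /petutaafikib/ → pettaafkib.
Rule 4 (final e-epenthesis): the form ends in the consonant /b/, so [e] is inserted word-finally. /pettaafkib/ → pettaafkibe.

pettaafkibe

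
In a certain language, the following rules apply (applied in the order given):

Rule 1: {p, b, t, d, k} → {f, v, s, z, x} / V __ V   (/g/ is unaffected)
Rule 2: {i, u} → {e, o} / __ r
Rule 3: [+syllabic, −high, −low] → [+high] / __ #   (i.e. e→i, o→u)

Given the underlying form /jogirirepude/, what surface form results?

Rule 1 (intervocalic spirantization): /p/ is a stop between vowels /e/ and /u/, so it spirantizes to the fricative [f]. /d/ is a stop between vowels /u/ and /e/, so it spirantizes to the fricative [z]. /jogirirepude/ → jogirirefuze.
Rule 2 (pre-rhotic lowering): /i/ is a high vowel immediately before /r/, so it lowers to [e]. /i/ is a high vowel immediately before /r/, so it lowers to [e]. /jogirirefuze/ → jogererefuze.
Rule 3 (final vowel raising): /e/ is a mid vowel in word-final position, so it raises to [i]. /jogererefuze/ → jogererefuzi.

jogererefuzi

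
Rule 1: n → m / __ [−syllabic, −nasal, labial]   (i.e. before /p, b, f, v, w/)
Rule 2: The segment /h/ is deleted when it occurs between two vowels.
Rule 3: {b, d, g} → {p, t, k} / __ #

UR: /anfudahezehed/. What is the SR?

Rule 1 (nasal place assimilation): /n/ precedes the labial consonant /f/, so it assimilates in place to [m]. /anfudahezehed/ → amfudahezehed.
Rule 2 (intervocalic h-deletion): /h/ occurs between vowels /a/ and /e/, so it deletes. /h/ occurs between vowels /e/ and /e/, so it deletes. /amfudahezehed/ → amfudaezeed.
Rule 3 (final devoicing): /d/ is a voiced stop in word-final position, so it devoices to [t]. /amfudaezeed/ → amfudaezeet.

amfudaezeet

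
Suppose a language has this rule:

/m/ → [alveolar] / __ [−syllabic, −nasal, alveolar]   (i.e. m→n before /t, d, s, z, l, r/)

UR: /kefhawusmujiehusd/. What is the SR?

kefhawusmujiehusd

No segment of /kefhawusmujiehusd/ meets the structural description of the rule, so the form surfaces unchanged.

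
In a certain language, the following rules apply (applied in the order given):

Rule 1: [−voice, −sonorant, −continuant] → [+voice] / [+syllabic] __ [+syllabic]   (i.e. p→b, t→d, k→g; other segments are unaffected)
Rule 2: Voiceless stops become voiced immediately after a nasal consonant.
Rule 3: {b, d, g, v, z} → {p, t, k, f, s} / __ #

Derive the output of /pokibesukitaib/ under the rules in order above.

Rule 1 (intervocalic voicing): /k/ is a voiceless stop between vowels /o/ and /i/, so it voices to [g]. /k/ is a voiceless stop between vowels /u/ and /i/, so it voices to [g]. /t/ is a voiceless stop between vowels /i/ and /a/, so it voices to [d]. /pokibesukitaib/ → pogibesugidaib.
Rule 2 (post-nasal voicing): no segment meets the environment; /pogibesugidaib/ is unchanged.
Rule 3 (final devoicing): /b/ is a voiced obstruent in word-final position, so it devoices to [p]. /pogibesugidaib/ → pogibesugidaip.

pogibesugidaip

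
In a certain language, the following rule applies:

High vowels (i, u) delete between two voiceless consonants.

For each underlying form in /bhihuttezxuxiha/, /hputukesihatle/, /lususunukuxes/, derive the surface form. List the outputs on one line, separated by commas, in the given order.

/bhihuttezxuxiha/: /i/ is a high vowel flanked by voiceless consonants /h/ and /h/, so it deletes. /u/ is a high vowel flanked by voiceless consonants /h/ and /t/, so it deletes. /u/ is a high vowel flanked by voiceless consonants /x/ and /x/, so it deletes. /i/ is a high vowel flanked by voiceless consonants /x/ and /h/, so it deletes. → [bhhttezxxha].
/hputukesihatle/: /u/ is a high vowel flanked by voiceless consonants /p/ and /t/, so it deletes. /u/ is a high vowel flanked by voiceless consonants /t/ and /k/, so it deletes. /i/ is a high vowel flanked by voiceless consonants /s/ and /h/, so it deletes. → [hptkeshatle].
/lususunukuxes/: /u/ is a high vowel flanked by voiceless consonants /s/ and /s/, so it deletes. /u/ is a high vowel flanked by voiceless consonants /k/ and /x/, so it deletes. → [lussunukxes].

bhhttezxxha, hptkeshatle, lussunukxes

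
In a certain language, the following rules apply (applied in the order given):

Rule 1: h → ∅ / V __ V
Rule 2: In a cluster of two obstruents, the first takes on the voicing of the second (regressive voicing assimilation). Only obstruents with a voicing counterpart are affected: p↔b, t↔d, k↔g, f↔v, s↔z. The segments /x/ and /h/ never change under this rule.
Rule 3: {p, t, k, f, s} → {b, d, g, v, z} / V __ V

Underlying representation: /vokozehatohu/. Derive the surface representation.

vogozeadou

Rule 1 (intervocalic h-deletion): /h/ occurs between vowels /e/ and /a/, so it deletes. /h/ occurs between vowels /o/ and /u/, so it deletes. /vokozehatohu/ → vokozeatou.
Rule 2 (regressive voicing assimilation): no segment meets the environment; /vokozeatou/ is unchanged.
Rule 3 (intervocalic voicing): /k/ is a voiceless obstruent between vowels /o/ and /o/, so it voices to [g]. /t/ is a voiceless obstruent between vowels /a/ and /o/, so it voices to [d]. /vokozeatou/ → vogozeadou.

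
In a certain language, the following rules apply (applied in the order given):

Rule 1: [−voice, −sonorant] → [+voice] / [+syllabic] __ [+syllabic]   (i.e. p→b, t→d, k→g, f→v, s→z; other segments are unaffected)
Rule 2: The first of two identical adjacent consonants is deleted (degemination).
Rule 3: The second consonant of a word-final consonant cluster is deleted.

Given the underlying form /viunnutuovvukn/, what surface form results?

viunuduovuk

Rule 1 (intervocalic voicing): /t/ is a voiceless obstruent between vowels /u/ and /u/, so it voices to [d]. /viunnutuovvukn/ → viunnuduovvukn.
Rule 2 (degemination): /nn/ is a geminate; the first /n/ deletes. /vv/ is a geminate; the first /v/ deletes. /viunnuduovvukn/ → viunuduovukn.
Rule 3 (final cluster simplification): /n/ is the second consonant of a word-final cluster /kn/, so it deletes. /viunuduovukn/ → viunuduovuk.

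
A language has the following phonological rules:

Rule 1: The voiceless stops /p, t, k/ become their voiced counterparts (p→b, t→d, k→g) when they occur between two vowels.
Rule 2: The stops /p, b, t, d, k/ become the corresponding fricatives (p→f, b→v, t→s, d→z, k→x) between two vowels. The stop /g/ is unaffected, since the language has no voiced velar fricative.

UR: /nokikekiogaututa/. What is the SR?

nogigegiogauzuza

Rule 1 (intervocalic voicing): /k/ is a voiceless stop between vowels /o/ and /i/, so it voices to [g]. /k/ is a voiceless stop between vowels /i/ and /e/, so it voices to [g]. /k/ is a voiceless stop between vowels /e/ and /i/, so it voices to [g]. /t/ is a voiceless stop between vowels /u/ and /u/, so it voices to [d]. /t/ is a voiceless stop between vowels /u/ and /a/, so it voices to [d]. /nokikekiogaututa/ → nogigegiogaududa.
Rule 2 (intervocalic spirantization): /d/ is a stop between vowels /u/ and /u/, so it spirantizes to the fricative [z]. /d/ is a stop between vowels /u/ and /a/, so it spirantizes to the fricative [z]. /nogigegiogaududa/ → nogigegiogauzuza.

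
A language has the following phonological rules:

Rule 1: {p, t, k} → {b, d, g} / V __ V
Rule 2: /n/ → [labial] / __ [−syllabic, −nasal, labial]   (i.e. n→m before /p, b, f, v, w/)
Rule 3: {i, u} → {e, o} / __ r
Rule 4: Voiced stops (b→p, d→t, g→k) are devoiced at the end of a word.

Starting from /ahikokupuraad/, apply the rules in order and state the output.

ahigoguboraat

Rule 1 (intervocalic voicing): /k/ is a voiceless stop between vowels /i/ and /o/, so it voices to [g]. /k/ is a voiceless stop between vowels /o/ and /u/, so it voices to [g]. /p/ is a voiceless stop between vowels /u/ and /u/, so it voices to [b]. /ahikokupuraad/ → ahigoguburaad.
Rule 2 (nasal place assimilation): no segment meets the environment; /ahigoguburaad/ is unchanged.
Rule 3 (pre-rhotic lowering): /u/ is a high vowel immediately before /r/, so it lowers to [o]. /ahigoguburaad/ → ahigoguboraad.
Rule 4 (final devoicing): /d/ is a voiced stop in word-final position, so it devoices to [t]. /ahigoguboraad/ → ahigoguboraat.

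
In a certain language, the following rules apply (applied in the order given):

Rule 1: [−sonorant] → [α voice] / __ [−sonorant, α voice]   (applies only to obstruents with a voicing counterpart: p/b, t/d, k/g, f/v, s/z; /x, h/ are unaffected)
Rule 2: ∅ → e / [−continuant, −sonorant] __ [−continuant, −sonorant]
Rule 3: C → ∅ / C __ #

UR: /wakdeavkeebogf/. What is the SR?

wagedeafkeebok

Rule 1 (regressive voicing assimilation): /k/ precedes the voiced obstruent /d/, so it voices to [g] by assimilation. /v/ precedes the voiceless obstruent /k/, so it devoices to [f] by assimilation. /g/ precedes the voiceless obstruent /f/, so it devoices to [k] by assimilation. /wakdeavkeebogf/ → wagdeafkeebokf.
Rule 2 (stop-cluster e-epenthesis): /g/ and /d/ form a stop–stop cluster, so [e] is inserted between them. /wagdeafkeebokf/ → wagedeafkeebokf.
Rule 3 (final cluster simplification): /f/ is the second consonant of a word-final cluster /kf/, so it deletes. /wagedeafkeebokf/ → wagedeafkeebok.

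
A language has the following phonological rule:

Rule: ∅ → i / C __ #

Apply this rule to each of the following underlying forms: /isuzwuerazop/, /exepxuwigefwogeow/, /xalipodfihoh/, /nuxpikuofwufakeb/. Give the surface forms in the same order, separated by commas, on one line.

/isuzwuerazop/: the form ends in the consonant /p/, so [i] is inserted word-finally. → [isuzwuerazopi].
/exepxuwigefwogeow/: the form ends in the consonant /w/, so [i] is inserted word-finally. → [exepxuwigefwogeowi].
/xalipodfihoh/: the form ends in the consonant /h/, so [i] is inserted word-finally. → [xalipodfihohi].
/nuxpikuofwufakeb/: the form ends in the consonant /b/, so [i] is inserted word-finally. → [nuxpikuofwufakebi].

isuzwuerazopi, exepxuwigefwogeowi, xalipodfihohi, nuxpikuofwufakebi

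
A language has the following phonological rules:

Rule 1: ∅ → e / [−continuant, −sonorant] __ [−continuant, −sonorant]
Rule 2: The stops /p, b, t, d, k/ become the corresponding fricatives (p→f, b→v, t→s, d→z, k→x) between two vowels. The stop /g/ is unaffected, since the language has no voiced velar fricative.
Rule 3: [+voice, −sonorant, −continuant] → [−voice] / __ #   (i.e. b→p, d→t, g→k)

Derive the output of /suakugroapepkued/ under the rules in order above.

suaxugroafefexuet

Rule 1 (stop-cluster e-epenthesis): /p/ and /k/ form a stop–stop cluster, so [e] is inserted between them. /suakugroapepkued/ → suakugroapepekued.
Rule 2 (intervocalic spirantization): /k/ is a stop between vowels /a/ and /u/, so it spirantizes to the fricative [x]. /p/ is a stop between vowels /a/ and /e/, so it spirantizes to the fricative [f]. /p/ is a stop between vowels /e/ and /e/, so it spirantizes to the fricative [f]. /k/ is a stop between vowels /e/ and /u/, so it spirantizes to the fricative [x]. /suakugroapepekued/ → suaxugroafefexued.
Rule 3 (final devoicing): /d/ is a voiced stop in word-final position, so it devoices to [t]. /suaxugroafefexued/ → suaxugroafefexuet.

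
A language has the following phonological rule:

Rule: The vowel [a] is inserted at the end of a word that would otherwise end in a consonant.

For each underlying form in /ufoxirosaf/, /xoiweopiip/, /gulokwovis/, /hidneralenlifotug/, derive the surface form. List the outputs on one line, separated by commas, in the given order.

ufoxirosafa, xoiweopiipa, gulokwovisa, hidneralenlifotuga

/ufoxirosaf/: the form ends in the consonant /f/, so [a] is inserted word-finally. → [ufoxirosafa].
/xoiweopiip/: the form ends in the consonant /p/, so [a] is inserted word-finally. → [xoiweopiipa].
/gulokwovis/: the form ends in the consonant /s/, so [a] is inserted word-finally. → [gulokwovisa].
/hidneralenlifotug/: the form ends in the consonant /g/, so [a] is inserted word-finally. → [hidneralenlifotuga].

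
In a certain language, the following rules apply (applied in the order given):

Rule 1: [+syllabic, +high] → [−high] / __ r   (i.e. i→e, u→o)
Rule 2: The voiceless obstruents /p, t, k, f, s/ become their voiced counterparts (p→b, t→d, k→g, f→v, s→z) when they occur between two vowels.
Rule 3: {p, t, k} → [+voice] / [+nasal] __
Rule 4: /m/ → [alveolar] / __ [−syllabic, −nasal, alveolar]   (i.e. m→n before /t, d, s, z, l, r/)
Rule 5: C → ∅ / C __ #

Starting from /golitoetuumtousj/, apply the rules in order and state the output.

Rule 1 (pre-rhotic lowering): no segment meets the environment; /golitoetuumtousj/ is unchanged.
Rule 2 (intervocalic voicing): /t/ is a voiceless obstruent between vowels /i/ and /o/, so it voices to [d]. /t/ is a voiceless obstruent between vowels /e/ and /u/, so it voices to [d]. /golitoetuumtousj/ → golidoeduumtousj.
Rule 3 (post-nasal voicing): /t/ is a voiceless stop immediately after the nasal /m/, so it voices to [d]. /golidoeduumtousj/ → golidoeduumdousj.
Rule 4 (nasal place assimilation): /m/ precedes the alveolar consonant /d/, so it assimilates in place to [n]. /golidoeduumdousj/ → golidoeduundousj.
Rule 5 (final cluster simplification): /j/ is the second consonant of a word-final cluster /sj/, so it deletes. /golidoeduundousj/ → golidoeduundous.

golidoeduundous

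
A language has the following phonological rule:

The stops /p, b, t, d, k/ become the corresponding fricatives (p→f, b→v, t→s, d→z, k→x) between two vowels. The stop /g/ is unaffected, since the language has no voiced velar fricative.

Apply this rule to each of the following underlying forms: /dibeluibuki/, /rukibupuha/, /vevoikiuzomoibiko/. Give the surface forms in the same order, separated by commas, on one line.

/dibeluibuki/: /b/ is a stop between vowels /i/ and /e/, so it spirantizes to the fricative [v]. /b/ is a stop between vowels /i/ and /u/, so it spirantizes to the fricative [v]. /k/ is a stop between vowels /u/ and /i/, so it spirantizes to the fricative [x]. → [diveluivuxi].
/rukibupuha/: /k/ is a stop between vowels /u/ and /i/, so it spirantizes to the fricative [x]. /b/ is a stop between vowels /i/ and /u/, so it spirantizes to the fricative [v]. /p/ is a stop between vowels /u/ and /u/, so it spirantizes to the fricative [f]. → [ruxivufuha].
/vevoikiuzomoibiko/: /k/ is a stop between vowels /i/ and /i/, so it spirantizes to the fricative [x]. /b/ is a stop between vowels /i/ and /i/, so it spirantizes to the fricative [v]. /k/ is a stop between vowels /i/ and /o/, so it spirantizes to the fricative [x]. → [vevoixiuzomoivixo].

diveluivuxi, ruxivufuha, vevoixiuzomoivixo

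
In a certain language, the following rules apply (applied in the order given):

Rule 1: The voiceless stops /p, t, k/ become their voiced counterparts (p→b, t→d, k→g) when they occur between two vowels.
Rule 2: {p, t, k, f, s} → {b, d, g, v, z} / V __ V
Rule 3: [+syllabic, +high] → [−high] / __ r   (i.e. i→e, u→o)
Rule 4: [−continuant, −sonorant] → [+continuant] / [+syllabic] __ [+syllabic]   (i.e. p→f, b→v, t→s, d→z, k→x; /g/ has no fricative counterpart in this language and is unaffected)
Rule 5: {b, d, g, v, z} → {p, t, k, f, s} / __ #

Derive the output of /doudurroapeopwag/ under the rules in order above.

douzorroaveopwak

Rule 1 (intervocalic voicing): /p/ is a voiceless stop between vowels /a/ and /e/, so it voices to [b]. /doudurroapeopwag/ → doudurroabeopwag.
Rule 2 (intervocalic voicing): no segment meets the environment; /doudurroabeopwag/ is unchanged.
Rule 3 (pre-rhotic lowering): /u/ is a high vowel immediately before /r/, so it lowers to [o]. /doudurroabeopwag/ → doudorroabeopwag.
Rule 4 (intervocalic spirantization): /d/ is a stop between vowels /u/ and /o/, so it spirantizes to the fricative [z]. /b/ is a stop between vowels /a/ and /e/, so it spirantizes to the fricative [v]. /doudorroabeopwag/ → douzorroaveopwag.
Rule 5 (final devoicing): /g/ is a voiced obstruent in word-final position, so it devoices to [k]. /douzorroaveopwag/ → douzorroaveopwak.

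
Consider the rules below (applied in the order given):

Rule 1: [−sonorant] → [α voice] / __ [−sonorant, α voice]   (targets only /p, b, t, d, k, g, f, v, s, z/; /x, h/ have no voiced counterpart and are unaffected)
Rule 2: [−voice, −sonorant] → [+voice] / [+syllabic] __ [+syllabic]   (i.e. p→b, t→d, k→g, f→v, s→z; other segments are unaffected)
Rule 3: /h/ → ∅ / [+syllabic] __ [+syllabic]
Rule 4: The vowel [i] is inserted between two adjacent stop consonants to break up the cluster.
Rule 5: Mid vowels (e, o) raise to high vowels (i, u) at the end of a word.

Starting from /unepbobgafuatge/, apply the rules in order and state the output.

Rule 1 (regressive voicing assimilation): /p/ precedes the voiced obstruent /b/, so it voices to [b] by assimilation. /t/ precedes the voiced obstruent /g/, so it voices to [d] by assimilation. /unepbobgafuatge/ → unebbobgafuadge.
Rule 2 (intervocalic voicing): /f/ is a voiceless obstruent between vowels /a/ and /u/, so it voices to [v]. /unebbobgafuadge/ → unebbobgavuadge.
Rule 3 (intervocalic h-deletion): no segment meets the environment; /unebbobgavuadge/ is unchanged.
Rule 4 (stop-cluster i-epenthesis): /b/ and /b/ form a stop–stop cluster, so [i] is inserted between them. /b/ and /g/ form a stop–stop cluster, so [i] is inserted between them. /d/ and /g/ form a stop–stop cluster, so [i] is inserted between them. /unebbobgavuadge/ → unebibobigavuadige.
Rule 5 (final vowel raising): /e/ is a mid vowel in word-final position, so it raises to [i]. /unebibobigavuadige/ → unebibobigavuadigi.

unebibobigavuadigi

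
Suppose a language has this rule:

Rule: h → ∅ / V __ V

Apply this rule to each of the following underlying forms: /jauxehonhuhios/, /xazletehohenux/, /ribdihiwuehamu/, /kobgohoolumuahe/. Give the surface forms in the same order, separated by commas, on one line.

jauxeonhuios, xazleteoenux, ribdiiwueamu, kobgooolumuae

/jauxehonhuhios/: /h/ occurs between vowels /e/ and /o/, so it deletes. /h/ occurs between vowels /u/ and /i/, so it deletes. → [jauxeonhuios].
/xazletehohenux/: /h/ occurs between vowels /e/ and /o/, so it deletes. /h/ occurs between vowels /o/ and /e/, so it deletes. → [xazleteoenux].
/ribdihiwuehamu/: /h/ occurs between vowels /i/ and /i/, so it deletes. /h/ occurs between vowels /e/ and /a/, so it deletes. → [ribdiiwueamu].
/kobgohoolumuahe/: /h/ occurs between vowels /o/ and /o/, so it deletes. /h/ occurs between vowels /a/ and /e/, so it deletes. → [kobgooolumuae].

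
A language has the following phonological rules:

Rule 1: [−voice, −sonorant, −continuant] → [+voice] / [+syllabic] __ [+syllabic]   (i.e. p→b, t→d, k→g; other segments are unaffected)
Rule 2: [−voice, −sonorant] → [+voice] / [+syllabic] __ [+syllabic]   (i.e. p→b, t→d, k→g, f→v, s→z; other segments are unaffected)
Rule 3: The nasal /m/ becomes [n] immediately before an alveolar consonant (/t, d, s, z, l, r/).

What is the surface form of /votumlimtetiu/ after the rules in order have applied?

vodunlintediu

Rule 1 (intervocalic voicing): /t/ is a voiceless stop between vowels /o/ and /u/, so it voices to [d]. /t/ is a voiceless stop between vowels /e/ and /i/, so it voices to [d]. /votumlimtetiu/ → vodumlimtediu.
Rule 2 (intervocalic voicing): no segment meets the environment; /vodumlimtediu/ is unchanged.
Rule 3 (nasal place assimilation): /m/ precedes the alveolar consonant /l/, so it assimilates in place to [n]. /m/ precedes the alveolar consonant /t/, so it assimilates in place to [n]. /vodumlimtediu/ → vodunlintediu.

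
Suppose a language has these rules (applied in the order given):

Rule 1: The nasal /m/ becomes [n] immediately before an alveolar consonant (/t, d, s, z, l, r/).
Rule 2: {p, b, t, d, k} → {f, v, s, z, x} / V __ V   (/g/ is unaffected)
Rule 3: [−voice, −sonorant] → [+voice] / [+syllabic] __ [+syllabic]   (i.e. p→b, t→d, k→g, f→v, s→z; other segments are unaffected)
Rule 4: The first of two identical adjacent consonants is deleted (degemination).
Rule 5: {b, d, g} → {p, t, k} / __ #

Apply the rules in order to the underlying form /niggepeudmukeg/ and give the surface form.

nigeveudmuxek

Rule 1 (nasal place assimilation): no segment meets the environment; /niggepeudmukeg/ is unchanged.
Rule 2 (intervocalic spirantization): /p/ is a stop between vowels /e/ and /e/, so it spirantizes to the fricative [f]. /k/ is a stop between vowels /u/ and /e/, so it spirantizes to the fricative [x]. /niggepeudmukeg/ → niggefeudmuxeg.
Rule 3 (intervocalic voicing): /f/ is a voiceless obstruent between vowels /e/ and /e/, so it voices to [v]. /niggefeudmuxeg/ → niggeveudmuxeg.
Rule 4 (degemination): /gg/ is a geminate; the first /g/ deletes. /niggeveudmuxeg/ → nigeveudmuxeg.
Rule 5 (final devoicing): /g/ is a voiced stop in word-final position, so it devoices to [k]. /nigeveudmuxeg/ → nigeveudmuxek.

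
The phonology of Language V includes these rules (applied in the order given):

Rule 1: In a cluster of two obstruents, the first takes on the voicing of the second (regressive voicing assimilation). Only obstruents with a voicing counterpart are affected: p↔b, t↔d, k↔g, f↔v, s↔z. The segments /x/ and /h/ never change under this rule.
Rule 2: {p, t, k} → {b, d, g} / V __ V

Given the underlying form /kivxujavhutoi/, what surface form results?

Rule 1 (regressive voicing assimilation): /v/ precedes the voiceless obstruent /x/, so it devoices to [f] by assimilation. /v/ precedes the voiceless obstruent /h/, so it devoices to [f] by assimilation. /kivxujavhutoi/ → kifxujafhutoi.
Rule 2 (intervocalic voicing): /t/ is a voiceless stop between vowels /u/ and /o/, so it voices to [d]. /kifxujafhutoi/ → kifxujafhudoi.

kifxujafhudoi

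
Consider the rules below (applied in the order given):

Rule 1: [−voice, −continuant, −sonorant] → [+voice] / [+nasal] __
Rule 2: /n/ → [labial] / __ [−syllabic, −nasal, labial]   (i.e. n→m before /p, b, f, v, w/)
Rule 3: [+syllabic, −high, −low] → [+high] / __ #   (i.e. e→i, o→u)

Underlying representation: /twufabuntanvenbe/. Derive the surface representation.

twufabundamvembi

Rule 1 (post-nasal voicing): /t/ is a voiceless stop immediately after the nasal /n/, so it voices to [d]. /twufabuntanvenbe/ → twufabundanvenbe.
Rule 2 (nasal place assimilation): /n/ precedes the labial consonant /v/, so it assimilates in place to [m]. /n/ precedes the labial consonant /b/, so it assimilates in place to [m]. /twufabundanvenbe/ → twufabundamvembe.
Rule 3 (final vowel raising): /e/ is a mid vowel in word-final position, so it raises to [i]. /twufabundamvembe/ → twufabundamvembi.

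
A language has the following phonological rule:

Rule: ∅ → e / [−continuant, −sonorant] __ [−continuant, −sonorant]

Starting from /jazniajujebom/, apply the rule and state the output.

jazniajujebom

No segment of /jazniajujebom/ meets the structural description of the rule, so the form surfaces unchanged.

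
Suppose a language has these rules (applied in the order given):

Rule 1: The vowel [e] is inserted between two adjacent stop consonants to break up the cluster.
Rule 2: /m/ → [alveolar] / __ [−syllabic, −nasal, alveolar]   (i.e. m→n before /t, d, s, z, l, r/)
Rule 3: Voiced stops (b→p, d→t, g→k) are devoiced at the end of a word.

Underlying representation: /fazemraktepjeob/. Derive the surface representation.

Rule 1 (stop-cluster e-epenthesis): /k/ and /t/ form a stop–stop cluster, so [e] is inserted between them. /fazemraktepjeob/ → fazemraketepjeob.
Rule 2 (nasal place assimilation): /m/ precedes the alveolar consonant /r/, so it assimilates in place to [n]. /fazemraketepjeob/ → fazenraketepjeob.
Rule 3 (final devoicing): /b/ is a voiced stop in word-final position, so it devoices to [p]. /fazenraketepjeob/ → fazenraketepjeop.

fazenraketepjeop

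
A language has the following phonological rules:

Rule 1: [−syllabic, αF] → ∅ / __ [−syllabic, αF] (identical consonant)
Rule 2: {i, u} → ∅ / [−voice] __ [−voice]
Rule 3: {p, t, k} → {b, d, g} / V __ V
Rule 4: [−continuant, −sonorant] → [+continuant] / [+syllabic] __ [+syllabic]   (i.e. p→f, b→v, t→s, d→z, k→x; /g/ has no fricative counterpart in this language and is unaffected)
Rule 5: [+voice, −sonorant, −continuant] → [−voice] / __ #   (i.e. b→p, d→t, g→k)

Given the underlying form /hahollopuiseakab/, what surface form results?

haholovuiseagap

Rule 1 (degemination): /ll/ is a geminate; the first /l/ deletes. /hahollopuiseakab/ → haholopuiseakab.
Rule 2 (high vowel syncope): no segment meets the environment; /haholopuiseakab/ is unchanged.
Rule 3 (intervocalic voicing): /p/ is a voiceless stop between vowels /o/ and /u/, so it voices to [b]. /k/ is a voiceless stop between vowels /a/ and /a/, so it voices to [g]. /haholopuiseakab/ → haholobuiseagab.
Rule 4 (intervocalic spirantization): /b/ is a stop between vowels /o/ and /u/, so it spirantizes to the fricative [v]. /haholobuiseagab/ → haholovuiseagab.
Rule 5 (final devoicing): /b/ is a voiced stop in word-final position, so it devoices to [p]. /haholovuiseagab/ → haholovuiseagap.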